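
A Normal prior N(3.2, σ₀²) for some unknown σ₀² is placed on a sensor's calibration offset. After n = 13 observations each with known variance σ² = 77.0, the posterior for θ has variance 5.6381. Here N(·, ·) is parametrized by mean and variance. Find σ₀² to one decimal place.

σ₀² = 117.2

Posterior precision equals prior precision plus data precision: 1/σ_n² = 1/σ₀² + n/σ².
So 1/σ₀² = 1/5.6381 − 13/77.0 = 0.177365 − 0.168831 = 0.008534.
Hence σ₀² = 1/0.008534 ≈ 117.2.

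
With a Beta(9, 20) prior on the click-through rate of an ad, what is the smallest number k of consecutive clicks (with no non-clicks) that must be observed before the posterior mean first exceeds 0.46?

After k clicks and 0 non-clicks the posterior is Beta(9+k, 20), with mean (9+k)/(9+20+k).
Set (9+k)/(29+k) > 0.46 and solve: k > (0.46·29 − 9)/(1 − 0.46) = 8.037.
The smallest integer exceeding 8.037 is 9, and checking k=9: (18)/(38) = 0.4737 > 0.46.

k = 9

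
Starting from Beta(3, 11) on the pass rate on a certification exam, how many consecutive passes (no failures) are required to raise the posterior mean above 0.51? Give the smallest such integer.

After k passes and 0 failures the posterior is Beta(3+k, 11), with mean (3+k)/(3+11+k).
Set (3+k)/(14+k) > 0.51 and solve: k > (0.51·14 − 3)/(1 − 0.51) = 8.449.
The smallest integer exceeding 8.449 is 9, and checking k=9: (12)/(23) = 0.5217 > 0.51.

k = 9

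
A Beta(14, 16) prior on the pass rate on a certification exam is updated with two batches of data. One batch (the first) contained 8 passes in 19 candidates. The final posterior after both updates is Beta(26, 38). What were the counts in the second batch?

4 passes and 11 failures

Because Beta–binomial updating is additive in the counts, the combined data contributed (α_post−α_prior, β_post−β_prior) successes and failures.
Total across both batches: 26−14=12 passes, 38−16=22 failures.
Subtract the first batch: 12−8=4 passes and 22−11=11 failures.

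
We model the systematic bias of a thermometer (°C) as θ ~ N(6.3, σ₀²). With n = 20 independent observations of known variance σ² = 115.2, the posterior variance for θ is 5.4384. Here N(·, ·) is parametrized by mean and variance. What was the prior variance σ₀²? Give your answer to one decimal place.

σ₀² = 97.4

Posterior precision equals prior precision plus data precision: 1/σ_n² = 1/σ₀² + n/σ².
So 1/σ₀² = 1/5.4384 − 20/115.2 = 0.183878 − 0.173611 = 0.010267.
Hence σ₀² = 1/0.010267 ≈ 97.4.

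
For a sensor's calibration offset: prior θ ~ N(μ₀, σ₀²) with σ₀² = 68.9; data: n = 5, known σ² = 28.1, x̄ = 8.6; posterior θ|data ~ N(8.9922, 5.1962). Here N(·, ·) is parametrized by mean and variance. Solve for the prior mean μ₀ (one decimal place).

The posterior mean is a precision-weighted average: μ_n = (τ₀μ₀ + τ_data·x̄)/(τ₀+τ_data), with τ₀=1/σ₀² and τ_data=n/σ².
Here τ₀ = 1/68.9 = 0.014514 and τ_data = 5/28.1 = 0.177936, so τ_n = 0.192450.
Rearranging for μ₀: μ₀ = (μ_n·τ_n − τ_data·x̄)/τ₀ = (8.9922·0.192450 − 0.177936·8.6) / 0.014514 = 0.200299/0.014514 ≈ 13.8.

μ₀ = 13.8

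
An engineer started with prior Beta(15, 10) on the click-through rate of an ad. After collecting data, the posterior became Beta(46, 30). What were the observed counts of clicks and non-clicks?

Beta is conjugate to the binomial likelihood: posterior = Beta(α+s, β+f).
So s = 46 − 15 = 31 and f = 30 − 10 = 20.

31 clicks and 20 non-clicks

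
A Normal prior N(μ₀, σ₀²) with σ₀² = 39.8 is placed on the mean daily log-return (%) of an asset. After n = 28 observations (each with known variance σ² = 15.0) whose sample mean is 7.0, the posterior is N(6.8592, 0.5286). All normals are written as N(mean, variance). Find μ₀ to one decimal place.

With known observation variance, the Normal–Normal posterior has precision τ_n = τ₀ + n/σ² and mean μ_n = (τ₀μ₀ + (n/σ²)x̄)/τ_n.
Here τ₀ = 1/39.8 = 0.025126 and τ_data = 28/15.0 = 1.866667, so τ_n = 1.891793.
Rearranging for μ₀: μ₀ = (μ_n·τ_n − τ_data·x̄)/τ₀ = (6.8592·1.891793 − 1.866667·7.0) / 0.025126 = -0.090482/0.025126 ≈ -3.6.

μ₀ = -3.6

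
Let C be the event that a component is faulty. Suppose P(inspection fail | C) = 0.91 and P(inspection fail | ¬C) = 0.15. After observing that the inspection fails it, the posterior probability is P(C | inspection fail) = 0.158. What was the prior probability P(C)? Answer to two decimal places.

P(C) = 0.03

Bayes' rule in odds form gives O(C|E) = O(C)·[P(E|C)/P(E|¬C)], hence O(C) = O(C|E)/LR.
Posterior odds = 0.158/(1−0.158) = 0.1876. LR = 0.91/0.15 = 6.0667.
Prior odds = 0.1876/6.0667 = 0.0309, so P(C) = 0.0309/(1+0.0309) ≈ 0.03.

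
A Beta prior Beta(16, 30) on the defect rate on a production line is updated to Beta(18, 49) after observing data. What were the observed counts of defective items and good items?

2 defective items and 19 good items

Under Beta–binomial conjugacy the posterior parameters are (α+s, β+f).
So s = 18 − 16 = 2 and f = 49 − 30 = 19.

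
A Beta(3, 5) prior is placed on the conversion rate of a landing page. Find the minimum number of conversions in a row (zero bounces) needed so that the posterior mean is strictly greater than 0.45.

After k conversions and 0 bounces the posterior is Beta(3+k, 5), with mean (3+k)/(3+5+k).
Set (3+k)/(8+k) > 0.45 and solve: k > (0.45·8 − 3)/(1 − 0.45) = 1.091.
The smallest integer exceeding 1.091 is 2.

k = 2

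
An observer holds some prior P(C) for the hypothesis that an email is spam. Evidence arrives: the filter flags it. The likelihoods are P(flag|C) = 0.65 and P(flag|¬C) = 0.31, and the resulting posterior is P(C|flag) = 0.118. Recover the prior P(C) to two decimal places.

Bayes' rule in odds form gives O(C|E) = O(C)·[P(E|C)/P(E|¬C)], hence O(C) = O(C|E)/LR.
Posterior odds = 0.118/(1−0.118) = 0.1338. LR = 0.65/0.31 = 2.0968.
Prior odds = 0.1338/2.0968 = 0.0638, so P(C) = 0.0638/(1+0.0638) ≈ 0.06.

P(C) = 0.06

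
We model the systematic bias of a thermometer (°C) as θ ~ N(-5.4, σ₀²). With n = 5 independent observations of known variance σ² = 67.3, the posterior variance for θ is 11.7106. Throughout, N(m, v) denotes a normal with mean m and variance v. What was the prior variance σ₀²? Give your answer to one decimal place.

Posterior precision equals prior precision plus data precision: 1/σ_n² = 1/σ₀² + n/σ².
So 1/σ₀² = 1/11.7106 − 5/67.3 = 0.085393 − 0.074294 = 0.011099.
Hence σ₀² = 1/0.011099 ≈ 90.1.

σ₀² = 90.1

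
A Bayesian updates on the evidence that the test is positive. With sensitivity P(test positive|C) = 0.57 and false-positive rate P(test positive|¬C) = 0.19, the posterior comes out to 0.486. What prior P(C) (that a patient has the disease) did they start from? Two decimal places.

Bayes' rule in odds form gives O(C|E) = O(C)·[P(E|C)/P(E|¬C)], hence O(C) = O(C|E)/LR.
Posterior odds = 0.486/(1−0.486) = 0.9455. LR = 0.57/0.19 = 3.0000.
Prior odds = 0.9455/3.0000 = 0.3152, so P(C) = 0.3152/(1+0.3152) ≈ 0.24.

P(C) = 0.24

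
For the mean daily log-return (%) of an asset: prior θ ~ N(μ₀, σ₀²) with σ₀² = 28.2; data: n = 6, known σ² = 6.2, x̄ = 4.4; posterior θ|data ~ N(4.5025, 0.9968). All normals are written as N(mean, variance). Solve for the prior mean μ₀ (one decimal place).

μ₀ = 7.3

With known observation variance, the Normal–Normal posterior has precision τ_n = τ₀ + n/σ² and mean μ_n = (τ₀μ₀ + (n/σ²)x̄)/τ_n.
Here τ₀ = 1/28.2 = 0.035461 and τ_data = 6/6.2 = 0.967742, so τ_n = 1.003203.
Rearranging for μ₀: μ₀ = (μ_n·τ_n − τ_data·x̄)/τ₀ = (4.5025·1.003203 − 0.967742·4.4) / 0.035461 = 0.258857/0.035461 ≈ 7.3.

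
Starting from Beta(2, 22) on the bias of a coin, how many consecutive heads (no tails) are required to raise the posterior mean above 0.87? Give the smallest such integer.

k = 146

After k heads and 0 tails the posterior is Beta(2+k, 22), with mean (2+k)/(2+22+k).
Set (2+k)/(24+k) > 0.87 and solve: k > (0.87·24 − 2)/(1 − 0.87) = 145.231.
The smallest integer exceeding 145.231 is 146, and checking k=146: (148)/(170) = 0.8706 > 0.87.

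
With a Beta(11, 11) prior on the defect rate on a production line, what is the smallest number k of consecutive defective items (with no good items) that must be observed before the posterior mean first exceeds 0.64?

After k defective items and 0 good items the posterior is Beta(11+k, 11), with mean (11+k)/(11+11+k).
Set (11+k)/(22+k) > 0.64 and solve: k > (0.64·22 − 11)/(1 − 0.64) = 8.556.
The smallest integer exceeding 8.556 is 9, and checking k=9: (20)/(31) = 0.6452 > 0.64.

k = 9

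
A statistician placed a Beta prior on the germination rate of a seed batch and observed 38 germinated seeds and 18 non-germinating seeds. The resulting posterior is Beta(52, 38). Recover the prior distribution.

Beta(14, 20)

Under Beta–binomial conjugacy the posterior parameters are (α+s, β+f).
So α = 52 − 38 = 14 and β = 38 − 18 = 20.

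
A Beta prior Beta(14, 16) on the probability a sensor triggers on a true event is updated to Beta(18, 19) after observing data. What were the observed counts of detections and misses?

Under Beta–binomial conjugacy the posterior parameters are (a+s, b+f).
Match parameters: s=18−14=4, f=19−16=3.

4 detections and 3 misses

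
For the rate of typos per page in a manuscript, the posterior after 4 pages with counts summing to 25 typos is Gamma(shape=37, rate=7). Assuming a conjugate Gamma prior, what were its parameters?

Gamma(shape=12, rate=3)

Gamma–Poisson conjugacy: posterior shape = α + Σxᵢ, posterior rate = β + n.
So α = 37 − 25 = 12 and β = 7 − 4 = 3.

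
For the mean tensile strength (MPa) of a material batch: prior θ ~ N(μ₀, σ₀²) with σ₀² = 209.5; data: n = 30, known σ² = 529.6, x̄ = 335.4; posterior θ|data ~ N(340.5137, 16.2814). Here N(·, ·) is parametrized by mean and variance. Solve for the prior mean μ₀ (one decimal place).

μ₀ = 401.2

With known observation variance, the Normal–Normal posterior has precision τ_n = τ₀ + n/σ² and mean μ_n = (τ₀μ₀ + (n/σ²)x̄)/τ_n.
Here τ₀ = 1/209.5 = 0.004773 and τ_data = 30/529.6 = 0.056647, so τ_n = 0.061420.
Rearranging for μ₀: μ₀ = (μ_n·τ_n − τ_data·x̄)/τ₀ = (340.5137·0.061420 − 0.056647·335.4) / 0.004773 = 1.914948/0.004773 ≈ 401.2.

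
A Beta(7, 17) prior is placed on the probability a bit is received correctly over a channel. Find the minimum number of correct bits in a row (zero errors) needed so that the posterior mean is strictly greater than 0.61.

After k correct bits and 0 errors the posterior is Beta(7+k, 17), with mean (7+k)/(7+17+k).
Set (7+k)/(24+k) > 0.61 and solve: k > (0.61·24 − 7)/(1 − 0.61) = 19.590.
The smallest integer exceeding 19.590 is 20.

k = 20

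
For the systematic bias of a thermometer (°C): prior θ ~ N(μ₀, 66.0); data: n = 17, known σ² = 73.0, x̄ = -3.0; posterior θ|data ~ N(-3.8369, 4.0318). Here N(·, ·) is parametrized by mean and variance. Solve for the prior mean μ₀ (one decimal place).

μ₀ = -16.7

With known observation variance, the Normal–Normal posterior has precision τ_n = τ₀ + n/σ² and mean μ_n = (τ₀μ₀ + (n/σ²)x̄)/τ_n.
Here τ₀ = 1/66.0 = 0.015152 and τ_data = 17/73.0 = 0.232877, so τ_n = 0.248029.
Rearranging for μ₀: μ₀ = (μ_n·τ_n − τ_data·x̄)/τ₀ = (-3.8369·0.248029 − 0.232877·-3.0) / 0.015152 = -0.253031/0.015152 ≈ -16.7.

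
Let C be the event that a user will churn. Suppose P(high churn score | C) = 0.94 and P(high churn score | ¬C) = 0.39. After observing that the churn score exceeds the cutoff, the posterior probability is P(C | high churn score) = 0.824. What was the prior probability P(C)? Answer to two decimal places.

P(C) = 0.66

In odds form, posterior odds = prior odds × likelihood ratio, so prior odds = posterior odds ÷ LR.
Posterior odds = 0.824/(1−0.824) = 4.6818. LR = 0.94/0.39 = 2.4103.
Prior odds = 4.6818/2.4103 = 1.9424, so P(C) = 1.9424/(1+1.9424) ≈ 0.66.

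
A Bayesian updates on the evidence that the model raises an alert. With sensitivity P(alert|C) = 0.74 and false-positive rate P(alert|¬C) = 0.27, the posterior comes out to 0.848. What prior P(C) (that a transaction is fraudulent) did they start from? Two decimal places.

P(C) = 0.67

Bayes' rule in odds form gives O(C|E) = O(C)·[P(E|C)/P(E|¬C)], hence O(C) = O(C|E)/LR.
Posterior odds = 0.848/(1−0.848) = 5.5789. LR = 0.74/0.27 = 2.7407.
Prior odds = 5.5789/2.7407 = 2.0356, so P(C) = 2.0356/(1+2.0356) ≈ 0.67.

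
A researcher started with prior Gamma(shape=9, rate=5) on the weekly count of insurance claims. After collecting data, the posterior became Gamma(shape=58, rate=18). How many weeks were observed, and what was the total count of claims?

A Gamma(α, β) prior (rate parametrization) on a Poisson rate with n observations summing to S gives posterior Gamma(α+S, β+n).
Matching: Σxᵢ = 58 − 9 = 49 and n = 18 − 5 = 13.

n = 13 weeks with total 49 claims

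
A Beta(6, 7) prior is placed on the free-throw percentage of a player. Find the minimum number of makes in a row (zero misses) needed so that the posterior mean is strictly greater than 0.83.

After k makes and 0 misses the posterior is Beta(6+k, 7), with mean (6+k)/(6+7+k).
Set (6+k)/(13+k) > 0.83 and solve: k > (0.83·13 − 6)/(1 − 0.83) = 28.176.
The smallest integer exceeding 28.176 is 29, and checking k=29: (35)/(42) = 0.8333 > 0.83.

k = 29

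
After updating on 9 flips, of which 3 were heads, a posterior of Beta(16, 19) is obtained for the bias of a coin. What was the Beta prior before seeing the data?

A Beta(α, β) prior with s successes and f failures in binomial data gives a Beta(α+s, β+f) posterior.
So α = 16 − 3 = 13 and β = 19 − 6 = 13.

Beta(13, 13)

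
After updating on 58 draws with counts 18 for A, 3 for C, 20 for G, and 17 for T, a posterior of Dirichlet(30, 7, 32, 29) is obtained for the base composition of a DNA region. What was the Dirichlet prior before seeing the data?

Dirichlet(12, 4, 12, 12)

For a Dirichlet(α) prior with multinomial counts c, the posterior is Dirichlet(α + c) componentwise.
Subtract each count from the matching posterior parameter: 30−18=12, 7−3=4, 32−20=12, 29−17=12.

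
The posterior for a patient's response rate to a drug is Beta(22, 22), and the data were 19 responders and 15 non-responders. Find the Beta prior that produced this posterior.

Beta(3, 7)

Beta is conjugate to the binomial likelihood: posterior = Beta(a+s, b+f).
So a = 22 − 19 = 3 and b = 22 − 15 = 7.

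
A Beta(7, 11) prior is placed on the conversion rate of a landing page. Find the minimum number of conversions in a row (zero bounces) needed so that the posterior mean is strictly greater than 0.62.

k = 11

After k conversions and 0 bounces the posterior is Beta(7+k, 11), with mean (7+k)/(7+11+k).
Set (7+k)/(18+k) > 0.62 and solve: k > (0.62·18 − 7)/(1 − 0.62) = 10.947.
The smallest integer exceeding 10.947 is 11, and checking k=11: (18)/(29) = 0.6207 > 0.62.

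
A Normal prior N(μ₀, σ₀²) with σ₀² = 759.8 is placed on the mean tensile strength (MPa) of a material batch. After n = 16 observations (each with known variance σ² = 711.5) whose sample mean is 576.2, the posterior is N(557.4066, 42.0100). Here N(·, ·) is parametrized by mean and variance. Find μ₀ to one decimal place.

μ₀ = 236.3

The posterior mean is a precision-weighted average: μ_n = (τ₀μ₀ + τ_data·x̄)/(τ₀+τ_data), with τ₀=1/σ₀² and τ_data=n/σ².
Here τ₀ = 1/759.8 = 0.001316 and τ_data = 16/711.5 = 0.022488, so τ_n = 0.023804.
Rearranging for μ₀: μ₀ = (μ_n·τ_n − τ_data·x̄)/τ₀ = (557.4066·0.023804 − 0.022488·576.2) / 0.001316 = 0.310921/0.001316 ≈ 236.3.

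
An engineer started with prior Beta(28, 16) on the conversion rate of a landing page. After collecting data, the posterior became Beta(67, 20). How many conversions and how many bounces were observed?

39 conversions and 4 bounces

Beta is conjugate to the binomial likelihood: posterior = Beta(α+s, β+f).
So s = 67 − 28 = 39 and f = 20 − 16 = 4.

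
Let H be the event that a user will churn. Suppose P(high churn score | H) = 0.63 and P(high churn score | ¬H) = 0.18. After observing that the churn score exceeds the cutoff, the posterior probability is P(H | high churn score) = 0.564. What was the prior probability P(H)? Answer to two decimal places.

P(H) = 0.27

Bayes' rule in odds form gives O(H|E) = O(H)·[P(E|H)/P(E|¬H)], hence O(H) = O(H|E)/LR.
Posterior odds = 0.564/(1−0.564) = 1.2936. LR = 0.63/0.18 = 3.5000.
Prior odds = 1.2936/3.5000 = 0.3696, so P(H) = 0.3696/(1+0.3696) ≈ 0.27.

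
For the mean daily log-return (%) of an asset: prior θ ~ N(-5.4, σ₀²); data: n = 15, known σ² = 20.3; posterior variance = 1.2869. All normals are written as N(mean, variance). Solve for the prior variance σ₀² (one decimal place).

For the Normal–Normal model with known σ², precisions add: τ_n = τ₀ + n/σ².
So 1/σ₀² = 1/1.2869 − 15/20.3 = 0.777061 − 0.738916 = 0.038145.
Hence σ₀² = 1/0.038145 ≈ 26.2.

σ₀² = 26.2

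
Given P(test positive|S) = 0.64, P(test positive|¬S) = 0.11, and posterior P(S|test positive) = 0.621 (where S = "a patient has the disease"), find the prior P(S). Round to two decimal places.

Bayes' rule in odds form gives O(S|E) = O(S)·[P(E|S)/P(E|¬S)], hence O(S) = O(S|E)/LR.
Posterior odds = 0.621/(1−0.621) = 1.6385. LR = 0.64/0.11 = 5.8182.
Prior odds = 1.6385/5.8182 = 0.2816, so P(S) = 0.2816/(1+0.2816) ≈ 0.22.

P(S) = 0.22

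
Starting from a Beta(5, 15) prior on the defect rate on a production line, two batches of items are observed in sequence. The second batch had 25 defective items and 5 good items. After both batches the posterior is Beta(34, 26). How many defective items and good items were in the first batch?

4 defective items and 6 good items

Because Beta–binomial updating is additive in the counts, the combined data contributed (α_post−α_prior, β_post−β_prior) successes and failures.
Total across both batches: 34−5=29 defective items, 26−15=11 good items.
Subtract the second batch: 29−25=4 defective items and 11−5=6 good items.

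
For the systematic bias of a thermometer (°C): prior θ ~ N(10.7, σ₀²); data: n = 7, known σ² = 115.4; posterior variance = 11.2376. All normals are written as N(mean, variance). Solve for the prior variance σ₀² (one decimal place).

Posterior precision equals prior precision plus data precision: 1/σ_n² = 1/σ₀² + n/σ².
So 1/σ₀² = 1/11.2376 − 7/115.4 = 0.088987 − 0.060659 = 0.028328.
Hence σ₀² = 1/0.028328 ≈ 35.3.

σ₀² = 35.3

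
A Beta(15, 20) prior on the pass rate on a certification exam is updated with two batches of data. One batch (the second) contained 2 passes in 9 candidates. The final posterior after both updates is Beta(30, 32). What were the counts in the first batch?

13 passes and 5 failures

Because Beta–binomial updating is additive in the counts, the combined data contributed (α_post−α_prior, β_post−β_prior) successes and failures.
Total across both batches: 30−15=15 passes, 32−20=12 failures.
Subtract the second batch: 15−2=13 passes and 12−7=5 failures.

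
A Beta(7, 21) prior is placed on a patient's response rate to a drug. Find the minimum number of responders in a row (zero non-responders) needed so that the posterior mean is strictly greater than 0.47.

After k responders and 0 non-responders the posterior is Beta(7+k, 21), with mean (7+k)/(7+21+k).
Set (7+k)/(28+k) > 0.47 and solve: k > (0.47·28 − 7)/(1 − 0.47) = 11.623.
The smallest integer exceeding 11.623 is 12, and checking k=12: (19)/(40) = 0.4750 > 0.47.

k = 12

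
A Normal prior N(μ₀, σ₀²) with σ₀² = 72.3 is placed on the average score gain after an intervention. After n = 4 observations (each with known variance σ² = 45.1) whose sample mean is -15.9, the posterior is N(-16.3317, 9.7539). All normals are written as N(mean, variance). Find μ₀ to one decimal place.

μ₀ = -19.1

With known observation variance, the Normal–Normal posterior has precision τ_n = τ₀ + n/σ² and mean μ_n = (τ₀μ₀ + (n/σ²)x̄)/τ_n.
Here τ₀ = 1/72.3 = 0.013831 and τ_data = 4/45.1 = 0.088692, so τ_n = 0.102523.
Rearranging for μ₀: μ₀ = (μ_n·τ_n − τ_data·x̄)/τ₀ = (-16.3317·0.102523 − 0.088692·-15.9) / 0.013831 = -0.264172/0.013831 ≈ -19.1.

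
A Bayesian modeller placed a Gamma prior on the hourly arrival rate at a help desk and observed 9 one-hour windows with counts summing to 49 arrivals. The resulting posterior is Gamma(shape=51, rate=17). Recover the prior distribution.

Gamma(shape=2, rate=8)

Gamma–Poisson conjugacy: posterior shape = α + Σxᵢ, posterior rate = β + n.
So α = 51 − 49 = 2 and β = 17 − 9 = 8.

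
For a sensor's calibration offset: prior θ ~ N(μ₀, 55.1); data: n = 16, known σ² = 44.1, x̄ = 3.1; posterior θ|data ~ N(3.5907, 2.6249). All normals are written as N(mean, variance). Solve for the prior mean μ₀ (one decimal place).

μ₀ = 13.4

The posterior mean is a precision-weighted average: μ_n = (τ₀μ₀ + τ_data·x̄)/(τ₀+τ_data), with τ₀=1/σ₀² and τ_data=n/σ².
Here τ₀ = 1/55.1 = 0.018149 and τ_data = 16/44.1 = 0.362812, so τ_n = 0.380961.
Rearranging for μ₀: μ₀ = (μ_n·τ_n − τ_data·x̄)/τ₀ = (3.5907·0.380961 − 0.362812·3.1) / 0.018149 = 0.243199/0.018149 ≈ 13.4.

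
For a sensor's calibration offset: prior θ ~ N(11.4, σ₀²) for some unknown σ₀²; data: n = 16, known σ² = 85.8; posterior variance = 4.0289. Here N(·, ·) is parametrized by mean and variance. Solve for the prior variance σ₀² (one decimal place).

Posterior precision equals prior precision plus data precision: 1/σ_n² = 1/σ₀² + n/σ².
So 1/σ₀² = 1/4.0289 − 16/85.8 = 0.248207 − 0.186480 = 0.061727.
Hence σ₀² = 1/0.061727 ≈ 16.2.

σ₀² = 16.2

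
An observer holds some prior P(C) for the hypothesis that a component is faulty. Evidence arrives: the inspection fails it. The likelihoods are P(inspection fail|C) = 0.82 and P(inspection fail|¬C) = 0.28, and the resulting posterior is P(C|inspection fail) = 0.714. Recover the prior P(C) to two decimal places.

In odds form, posterior odds = prior odds × likelihood ratio, so prior odds = posterior odds ÷ LR.
Posterior odds = 0.714/(1−0.714) = 2.4965. LR = 0.82/0.28 = 2.9286.
Prior odds = 2.4965/2.9286 = 0.8525, so P(C) = 0.8525/(1+0.8525) ≈ 0.46.

P(C) = 0.46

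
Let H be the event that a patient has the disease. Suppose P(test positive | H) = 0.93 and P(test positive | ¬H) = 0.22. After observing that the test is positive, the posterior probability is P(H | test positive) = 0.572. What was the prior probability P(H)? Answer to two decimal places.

P(H) = 0.24

Bayes' rule in odds form gives O(H|E) = O(H)·[P(E|H)/P(E|¬H)], hence O(H) = O(H|E)/LR.
Posterior odds = 0.572/(1−0.572) = 1.3364. LR = 0.93/0.22 = 4.2273.
Prior odds = 1.3364/4.2273 = 0.3161, so P(H) = 0.3161/(1+0.3161) ≈ 0.24.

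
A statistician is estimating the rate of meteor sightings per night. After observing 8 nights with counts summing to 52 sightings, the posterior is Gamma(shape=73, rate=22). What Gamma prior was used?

Gamma(shape=21, rate=14)

A Gamma(α, β) prior (rate parametrization) on a Poisson rate with n observations summing to S gives posterior Gamma(α+S, β+n).
So α = 73 − 52 = 21 and β = 22 − 8 = 14.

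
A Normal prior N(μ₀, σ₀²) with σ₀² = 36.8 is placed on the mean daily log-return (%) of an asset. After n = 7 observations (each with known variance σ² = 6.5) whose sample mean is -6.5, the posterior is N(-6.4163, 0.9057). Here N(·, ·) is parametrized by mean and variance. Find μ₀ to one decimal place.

The posterior mean is a precision-weighted average: μ_n = (τ₀μ₀ + τ_data·x̄)/(τ₀+τ_data), with τ₀=1/σ₀² and τ_data=n/σ².
Here τ₀ = 1/36.8 = 0.027174 and τ_data = 7/6.5 = 1.076923, so τ_n = 1.104097.
Rearranging for μ₀: μ₀ = (μ_n·τ_n − τ_data·x̄)/τ₀ = (-6.4163·1.104097 − 1.076923·-6.5) / 0.027174 = -0.084218/0.027174 ≈ -3.1.

μ₀ = -3.1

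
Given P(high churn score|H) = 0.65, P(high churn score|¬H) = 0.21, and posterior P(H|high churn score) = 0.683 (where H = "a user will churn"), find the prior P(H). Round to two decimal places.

Bayes' rule in odds form gives O(H|E) = O(H)·[P(E|H)/P(E|¬H)], hence O(H) = O(H|E)/LR.
Posterior odds = 0.683/(1−0.683) = 2.1546. LR = 0.65/0.21 = 3.0952.
Prior odds = 2.1546/3.0952 = 0.6961, so P(H) = 0.6961/(1+0.6961) ≈ 0.41.

P(H) = 0.41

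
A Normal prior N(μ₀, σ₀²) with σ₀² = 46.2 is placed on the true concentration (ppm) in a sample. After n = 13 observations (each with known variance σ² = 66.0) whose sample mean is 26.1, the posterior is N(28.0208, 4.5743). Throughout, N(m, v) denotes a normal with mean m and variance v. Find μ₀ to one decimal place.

With known observation variance, the Normal–Normal posterior has precision τ_n = τ₀ + n/σ² and mean μ_n = (τ₀μ₀ + (n/σ²)x̄)/τ_n.
Here τ₀ = 1/46.2 = 0.021645 and τ_data = 13/66.0 = 0.196970, so τ_n = 0.218615.
Rearranging for μ₀: μ₀ = (μ_n·τ_n − τ_data·x̄)/τ₀ = (28.0208·0.218615 − 0.196970·26.1) / 0.021645 = 0.984850/0.021645 ≈ 45.5.

μ₀ = 45.5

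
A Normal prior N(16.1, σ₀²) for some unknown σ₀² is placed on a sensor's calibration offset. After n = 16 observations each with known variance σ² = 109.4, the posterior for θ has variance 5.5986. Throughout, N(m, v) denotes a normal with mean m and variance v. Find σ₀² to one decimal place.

σ₀² = 30.9

For the Normal–Normal model with known σ², precisions add: τ_n = τ₀ + n/σ².
So 1/σ₀² = 1/5.5986 − 16/109.4 = 0.178616 − 0.146252 = 0.032364.
Hence σ₀² = 1/0.032364 ≈ 30.9.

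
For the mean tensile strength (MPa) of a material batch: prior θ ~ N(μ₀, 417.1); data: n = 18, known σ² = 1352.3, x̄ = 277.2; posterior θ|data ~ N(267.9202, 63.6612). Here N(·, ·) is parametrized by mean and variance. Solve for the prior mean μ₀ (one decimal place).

μ₀ = 216.4

The posterior mean is a precision-weighted average: μ_n = (τ₀μ₀ + τ_data·x̄)/(τ₀+τ_data), with τ₀=1/σ₀² and τ_data=n/σ².
Here τ₀ = 1/417.1 = 0.002398 and τ_data = 18/1352.3 = 0.013311, so τ_n = 0.015709.
Rearranging for μ₀: μ₀ = (μ_n·τ_n − τ_data·x̄)/τ₀ = (267.9202·0.015709 − 0.013311·277.2) / 0.002398 = 0.518949/0.002398 ≈ 216.4.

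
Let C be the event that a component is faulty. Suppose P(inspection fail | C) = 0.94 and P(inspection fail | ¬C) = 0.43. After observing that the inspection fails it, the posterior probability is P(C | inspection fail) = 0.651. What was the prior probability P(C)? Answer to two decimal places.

P(C) = 0.46

In odds form, posterior odds = prior odds × likelihood ratio, so prior odds = posterior odds ÷ LR.
Posterior odds = 0.651/(1−0.651) = 1.8653. LR = 0.94/0.43 = 2.1860.
Prior odds = 1.8653/2.1860 = 0.8533, so P(C) = 0.8533/(1+0.8533) ≈ 0.46.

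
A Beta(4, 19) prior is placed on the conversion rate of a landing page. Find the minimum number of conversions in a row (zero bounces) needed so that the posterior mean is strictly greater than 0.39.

k = 9

After k conversions and 0 bounces the posterior is Beta(4+k, 19), with mean (4+k)/(4+19+k).
Set (4+k)/(23+k) > 0.39 and solve: k > (0.39·23 − 4)/(1 − 0.39) = 8.148.
The smallest integer exceeding 8.148 is 9.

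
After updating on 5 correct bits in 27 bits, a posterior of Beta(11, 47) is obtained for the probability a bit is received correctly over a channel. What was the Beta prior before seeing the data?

Beta(6, 25)

Beta is conjugate to the binomial likelihood: posterior = Beta(a+s, b+f).
Subtract the data counts: 11−5=6, 47−22=25.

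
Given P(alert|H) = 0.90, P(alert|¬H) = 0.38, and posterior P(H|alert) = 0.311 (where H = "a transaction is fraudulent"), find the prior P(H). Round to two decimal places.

In odds form, posterior odds = prior odds × likelihood ratio, so prior odds = posterior odds ÷ LR.
Posterior odds = 0.311/(1−0.311) = 0.4514. LR = 0.90/0.38 = 2.3684.
Prior odds = 0.4514/2.3684 = 0.1906, so P(H) = 0.1906/(1+0.1906) ≈ 0.16.

P(H) = 0.16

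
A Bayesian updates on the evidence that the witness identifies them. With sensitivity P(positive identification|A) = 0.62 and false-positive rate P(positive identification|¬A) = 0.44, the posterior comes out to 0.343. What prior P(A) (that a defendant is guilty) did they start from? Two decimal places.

In odds form, posterior odds = prior odds × likelihood ratio, so prior odds = posterior odds ÷ LR.
Posterior odds = 0.343/(1−0.343) = 0.5221. LR = 0.62/0.44 = 1.4091.
Prior odds = 0.5221/1.4091 = 0.3705, so P(A) = 0.3705/(1+0.3705) ≈ 0.27.

P(A) = 0.27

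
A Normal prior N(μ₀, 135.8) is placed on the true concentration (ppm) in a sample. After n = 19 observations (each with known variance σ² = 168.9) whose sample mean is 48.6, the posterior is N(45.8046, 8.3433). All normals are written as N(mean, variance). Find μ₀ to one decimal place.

With known observation variance, the Normal–Normal posterior has precision τ_n = τ₀ + n/σ² and mean μ_n = (τ₀μ₀ + (n/σ²)x̄)/τ_n.
Here τ₀ = 1/135.8 = 0.007364 and τ_data = 19/168.9 = 0.112493, so τ_n = 0.119857.
Rearranging for μ₀: μ₀ = (μ_n·τ_n − τ_data·x̄)/τ₀ = (45.8046·0.119857 − 0.112493·48.6) / 0.007364 = 0.022842/0.007364 ≈ 3.1.

μ₀ = 3.1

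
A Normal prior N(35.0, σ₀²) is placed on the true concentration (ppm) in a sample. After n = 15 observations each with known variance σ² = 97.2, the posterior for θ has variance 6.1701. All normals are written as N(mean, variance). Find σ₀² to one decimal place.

Posterior precision equals prior precision plus data precision: 1/σ_n² = 1/σ₀² + n/σ².
So 1/σ₀² = 1/6.1701 − 15/97.2 = 0.162072 − 0.154321 = 0.007751.
Hence σ₀² = 1/0.007751 ≈ 129.0.

σ₀² = 129.0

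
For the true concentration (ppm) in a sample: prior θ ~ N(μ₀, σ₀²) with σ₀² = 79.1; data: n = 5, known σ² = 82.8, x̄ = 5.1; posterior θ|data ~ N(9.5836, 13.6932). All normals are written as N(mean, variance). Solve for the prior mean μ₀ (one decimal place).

The posterior mean is a precision-weighted average: μ_n = (τ₀μ₀ + τ_data·x̄)/(τ₀+τ_data), with τ₀=1/σ₀² and τ_data=n/σ².
Here τ₀ = 1/79.1 = 0.012642 and τ_data = 5/82.8 = 0.060386, so τ_n = 0.073028.
Rearranging for μ₀: μ₀ = (μ_n·τ_n − τ_data·x̄)/τ₀ = (9.5836·0.073028 − 0.060386·5.1) / 0.012642 = 0.391903/0.012642 ≈ 31.0.

μ₀ = 31.0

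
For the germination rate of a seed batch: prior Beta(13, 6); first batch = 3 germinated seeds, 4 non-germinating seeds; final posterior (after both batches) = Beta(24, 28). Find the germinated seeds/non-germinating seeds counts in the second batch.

8 germinated seeds and 18 non-germinating seeds

Because Beta–binomial updating is additive in the counts, the combined data contributed (α_post−α_prior, β_post−β_prior) successes and failures.
Total across both batches: 24−13=11 germinated seeds, 28−6=22 non-germinating seeds.
Subtract the first batch: 11−3=8 germinated seeds and 22−4=18 non-germinating seeds.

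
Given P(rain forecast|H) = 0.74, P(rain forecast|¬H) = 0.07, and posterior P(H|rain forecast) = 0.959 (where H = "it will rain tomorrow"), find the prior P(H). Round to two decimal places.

P(H) = 0.69

In odds form, posterior odds = prior odds × likelihood ratio, so prior odds = posterior odds ÷ LR.
Posterior odds = 0.959/(1−0.959) = 23.3902. LR = 0.74/0.07 = 10.5714.
Prior odds = 23.3902/10.5714 = 2.2126, so P(H) = 2.2126/(1+2.2126) ≈ 0.69.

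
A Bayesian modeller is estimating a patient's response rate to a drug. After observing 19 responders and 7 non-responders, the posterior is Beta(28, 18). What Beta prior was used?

A Beta(a, b) prior with s successes and f failures in binomial data gives a Beta(a+s, b+f) posterior.
Subtract the data counts: 28−19=9, 18−7=11.

Beta(9, 11)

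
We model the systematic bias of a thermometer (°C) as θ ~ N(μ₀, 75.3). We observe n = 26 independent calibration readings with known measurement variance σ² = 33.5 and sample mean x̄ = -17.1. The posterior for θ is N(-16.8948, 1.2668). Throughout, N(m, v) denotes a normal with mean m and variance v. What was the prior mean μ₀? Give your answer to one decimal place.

The posterior mean is a precision-weighted average: μ_n = (τ₀μ₀ + τ_data·x̄)/(τ₀+τ_data), with τ₀=1/σ₀² and τ_data=n/σ².
Here τ₀ = 1/75.3 = 0.013280 and τ_data = 26/33.5 = 0.776119, so τ_n = 0.789399.
Rearranging for μ₀: μ₀ = (μ_n·τ_n − τ_data·x̄)/τ₀ = (-16.8948·0.789399 − 0.776119·-17.1) / 0.013280 = -0.065103/0.013280 ≈ -4.9.

μ₀ = -4.9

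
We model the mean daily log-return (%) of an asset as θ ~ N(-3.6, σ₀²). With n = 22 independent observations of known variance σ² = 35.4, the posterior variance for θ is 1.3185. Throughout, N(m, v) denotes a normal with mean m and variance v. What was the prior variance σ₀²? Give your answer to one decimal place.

For the Normal–Normal model with known σ², precisions add: τ_n = τ₀ + n/σ².
So 1/σ₀² = 1/1.3185 − 22/35.4 = 0.758438 − 0.621469 = 0.136969.
Hence σ₀² = 1/0.136969 ≈ 7.3.

σ₀² = 7.3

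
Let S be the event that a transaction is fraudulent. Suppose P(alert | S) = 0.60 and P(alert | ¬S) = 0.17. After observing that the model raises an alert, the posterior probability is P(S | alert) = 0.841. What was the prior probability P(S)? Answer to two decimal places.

In odds form, posterior odds = prior odds × likelihood ratio, so prior odds = posterior odds ÷ LR.
Posterior odds = 0.841/(1−0.841) = 5.2893. LR = 0.60/0.17 = 3.5294.
Prior odds = 5.2893/3.5294 = 1.4986, so P(S) = 1.4986/(1+1.4986) ≈ 0.60.

P(S) = 0.60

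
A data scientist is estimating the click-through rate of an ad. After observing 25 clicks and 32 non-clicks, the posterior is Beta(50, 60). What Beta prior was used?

Under Beta–binomial conjugacy the posterior parameters are (α+s, β+f).
Subtract the data counts: 50−25=25, 60−32=28.

Beta(25, 28)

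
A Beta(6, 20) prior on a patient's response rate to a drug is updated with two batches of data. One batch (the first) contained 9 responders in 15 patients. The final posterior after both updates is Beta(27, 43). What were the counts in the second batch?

12 responders and 17 non-responders

Because Beta–binomial updating is additive in the counts, the combined data contributed (α_post−α_prior, β_post−β_prior) successes and failures.
Total across both batches: 27−6=21 responders, 43−20=23 non-responders.
Subtract the first batch: 21−9=12 responders and 23−6=17 non-responders.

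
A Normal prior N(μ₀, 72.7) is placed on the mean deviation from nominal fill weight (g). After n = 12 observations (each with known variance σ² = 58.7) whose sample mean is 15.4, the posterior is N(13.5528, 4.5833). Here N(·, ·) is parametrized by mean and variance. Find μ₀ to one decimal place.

μ₀ = -13.9

The posterior mean is a precision-weighted average: μ_n = (τ₀μ₀ + τ_data·x̄)/(τ₀+τ_data), with τ₀=1/σ₀² and τ_data=n/σ².
Here τ₀ = 1/72.7 = 0.013755 and τ_data = 12/58.7 = 0.204429, so τ_n = 0.218184.
Rearranging for μ₀: μ₀ = (μ_n·τ_n − τ_data·x̄)/τ₀ = (13.5528·0.218184 − 0.204429·15.4) / 0.013755 = -0.191202/0.013755 ≈ -13.9.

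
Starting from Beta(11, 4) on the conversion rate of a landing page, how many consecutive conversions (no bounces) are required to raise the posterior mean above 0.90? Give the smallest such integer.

k = 26

After k conversions and 0 bounces the posterior is Beta(11+k, 4), with mean (11+k)/(11+4+k).
Set (11+k)/(15+k) > 0.90 and solve: k > (0.90·15 − 11)/(1 − 0.90) = 25.000.
The smallest integer exceeding 25.000 is 26.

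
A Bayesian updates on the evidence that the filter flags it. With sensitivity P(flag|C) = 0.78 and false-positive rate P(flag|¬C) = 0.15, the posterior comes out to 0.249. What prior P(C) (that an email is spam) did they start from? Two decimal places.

Bayes' rule in odds form gives O(C|E) = O(C)·[P(E|C)/P(E|¬C)], hence O(C) = O(C|E)/LR.
Posterior odds = 0.249/(1−0.249) = 0.3316. LR = 0.78/0.15 = 5.2000.
Prior odds = 0.3316/5.2000 = 0.0638, so P(C) = 0.0638/(1+0.0638) ≈ 0.06.

P(C) = 0.06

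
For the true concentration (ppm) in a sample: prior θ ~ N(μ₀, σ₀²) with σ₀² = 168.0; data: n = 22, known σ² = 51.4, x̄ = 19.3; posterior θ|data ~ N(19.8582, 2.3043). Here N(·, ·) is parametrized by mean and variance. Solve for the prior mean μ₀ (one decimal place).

With known observation variance, the Normal–Normal posterior has precision τ_n = τ₀ + n/σ² and mean μ_n = (τ₀μ₀ + (n/σ²)x̄)/τ_n.
Here τ₀ = 1/168.0 = 0.005952 and τ_data = 22/51.4 = 0.428016, so τ_n = 0.433968.
Rearranging for μ₀: μ₀ = (μ_n·τ_n − τ_data·x̄)/τ₀ = (19.8582·0.433968 − 0.428016·19.3) / 0.005952 = 0.357115/0.005952 ≈ 60.0.

μ₀ = 60.0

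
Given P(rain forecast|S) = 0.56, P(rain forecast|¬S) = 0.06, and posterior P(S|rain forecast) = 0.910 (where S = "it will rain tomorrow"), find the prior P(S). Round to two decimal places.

Bayes' rule in odds form gives O(S|E) = O(S)·[P(E|S)/P(E|¬S)], hence O(S) = O(S|E)/LR.
Posterior odds = 0.910/(1−0.910) = 10.1111. LR = 0.56/0.06 = 9.3333.
Prior odds = 10.1111/9.3333 = 1.0833, so P(S) = 1.0833/(1+1.0833) ≈ 0.52.

P(S) = 0.52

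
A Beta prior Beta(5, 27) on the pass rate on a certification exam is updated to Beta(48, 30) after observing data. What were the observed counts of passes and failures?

43 passes and 3 failures

A Beta(α, β) prior with s successes and f failures in binomial data gives a Beta(α+s, β+f) posterior.
Match parameters: s=48−5=43, f=30−27=3.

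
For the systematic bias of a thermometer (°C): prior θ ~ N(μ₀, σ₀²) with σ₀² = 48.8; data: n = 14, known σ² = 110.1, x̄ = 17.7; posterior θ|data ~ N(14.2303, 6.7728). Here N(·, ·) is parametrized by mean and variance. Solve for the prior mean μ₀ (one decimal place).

The posterior mean is a precision-weighted average: μ_n = (τ₀μ₀ + τ_data·x̄)/(τ₀+τ_data), with τ₀=1/σ₀² and τ_data=n/σ².
Here τ₀ = 1/48.8 = 0.020492 and τ_data = 14/110.1 = 0.127157, so τ_n = 0.147649.
Rearranging for μ₀: μ₀ = (μ_n·τ_n − τ_data·x̄)/τ₀ = (14.2303·0.147649 − 0.127157·17.7) / 0.020492 = -0.149589/0.020492 ≈ -7.3.

μ₀ = -7.3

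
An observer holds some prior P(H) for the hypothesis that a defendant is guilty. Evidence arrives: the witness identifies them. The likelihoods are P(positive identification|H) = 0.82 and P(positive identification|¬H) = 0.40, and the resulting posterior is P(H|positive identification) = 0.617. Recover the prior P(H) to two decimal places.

Bayes' rule in odds form gives O(H|E) = O(H)·[P(E|H)/P(E|¬H)], hence O(H) = O(H|E)/LR.
Posterior odds = 0.617/(1−0.617) = 1.6110. LR = 0.82/0.40 = 2.0500.
Prior odds = 1.6110/2.0500 = 0.7859, so P(H) = 0.7859/(1+0.7859) ≈ 0.44.

P(H) = 0.44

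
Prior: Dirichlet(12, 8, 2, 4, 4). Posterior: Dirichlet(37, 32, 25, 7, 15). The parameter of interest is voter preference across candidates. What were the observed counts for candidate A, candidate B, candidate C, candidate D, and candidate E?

counts (25, 24, 23, 3, 11)

For a Dirichlet(α) prior with multinomial counts c, the posterior is Dirichlet(α + c) componentwise.
Counts are posterior − prior componentwise: 37−12=25, 32−8=24, 25−2=23, 7−4=3, 15−4=11.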